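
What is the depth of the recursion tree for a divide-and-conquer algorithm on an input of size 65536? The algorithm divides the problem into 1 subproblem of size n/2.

For divide and conquer with division factor 2:

Problem sizes at each level:
Level 0: 65536
Level 1: 32768
Level 2: 16384
Level 3: 8192
Level 4: 4096
Level 5: 2048
Level 6: 1024
Level 7: 512
Level 8: 256
Level 9: 128
Level 10: 64
Level 11: 32
Level 12: 16
Level 13: 8
Level 14: 4
Level 15: 2
Level 16: 1

The root is level 0 and the size-1 base case is level 16 (the tree spans levels 0 through 16, i.e. 17 levels counting the root), so the depth is the number of divisions: log_2(65536) = 16

The recursion tree depth is log_2(65536) = 16. At each level, the problem size is divided by 2, so it takes 16 divisions to reduce to a base case of size 1. The algorithm makes 1 recursive call at each level.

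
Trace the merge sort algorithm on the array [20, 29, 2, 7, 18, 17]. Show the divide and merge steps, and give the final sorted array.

Merge sort trace:

Split: [20, 29, 2, 7, 18, 17] -> [20, 29, 2] and [7, 18, 17]
  Split: [20, 29, 2] -> [20] and [29, 2]
    Split: [29, 2] -> [29] and [2]
    Merge: [29] + [2] -> [2, 29]
  Merge: [20] + [2, 29] -> [2, 20, 29]
  Split: [7, 18, 17] -> [7] and [18, 17]
    Split: [18, 17] -> [18] and [17]
    Merge: [18] + [17] -> [17, 18]
  Merge: [7] + [17, 18] -> [7, 17, 18]
Merge: [2, 20, 29] + [7, 17, 18] -> [2, 7, 17, 18, 20, 29]

Final sorted array: [2, 7, 17, 18, 20, 29]

The merge sort proceeds by recursively splitting the array and merging sorted halves.
After all merges, the sorted array is [2, 7, 17, 18, 20, 29].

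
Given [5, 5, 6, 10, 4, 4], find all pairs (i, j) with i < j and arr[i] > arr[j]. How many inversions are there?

Finding inversions in [5, 5, 6, 10, 4, 4]:

(0, 4): arr[0]=5 > arr[4]=4
(0, 5): arr[0]=5 > arr[5]=4
(1, 4): arr[1]=5 > arr[4]=4
(1, 5): arr[1]=5 > arr[5]=4
(2, 4): arr[2]=6 > arr[4]=4
(2, 5): arr[2]=6 > arr[5]=4
(3, 4): arr[3]=10 > arr[4]=4
(3, 5): arr[3]=10 > arr[5]=4

Total inversions: 8

The array has 8 inversion(s): (0,4), (0,5), (1,4), (1,5), (2,4), (2,5), (3,4), (3,5). Each pair (i,j) satisfies i < j and arr[i] > arr[j].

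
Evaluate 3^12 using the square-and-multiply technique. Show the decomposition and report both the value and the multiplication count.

Computing 3^12 by squaring (build up from 3^1; each line after the first costs one multiplication):

3^1 = 3
3^2 = (3^1)^2 = 3^2 = 9
3^3 = 3 * 3^2 = 3 * 9 = 27
3^6 = (3^3)^2 = 27^2 = 729
3^12 = (3^6)^2 = 729^2 = 531441

Result: 531441
Multiplications needed: 4 (4 lines after 3^1)

3^12 = 531441. Using exponentiation by squaring, this requires 4 multiplications. The key idea: if the exponent is even, square the half-power; if odd, multiply by the base once.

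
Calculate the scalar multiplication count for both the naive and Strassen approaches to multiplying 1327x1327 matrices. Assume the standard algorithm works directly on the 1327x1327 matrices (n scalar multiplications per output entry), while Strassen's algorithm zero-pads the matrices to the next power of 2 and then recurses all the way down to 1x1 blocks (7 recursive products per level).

Matrix multiplication for 1327x1327 matrices:

Strassen's algorithm requires power-of-2 dimensions. Pad 1327x1327 to 2048x2048 (next power of 2).

Standard algorithm: 1327^3 = 2336752783 multiplications
Strassen's algorithm: 7^(log2(2048)) = 7^11 = 1977326743 multiplications
Savings: 2336752783 - 1977326743 = 359426040 multiplications

Standard: 2336752783 multiplications (1327^3). Strassen: 1977326743 multiplications (7^11, after padding to 2048x2048). Strassen reduces 8 recursive multiplications to 7 at each level.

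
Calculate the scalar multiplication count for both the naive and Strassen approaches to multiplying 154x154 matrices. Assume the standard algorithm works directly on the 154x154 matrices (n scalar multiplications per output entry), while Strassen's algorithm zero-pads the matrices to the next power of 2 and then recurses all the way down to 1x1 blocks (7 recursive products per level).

Matrix multiplication for 154x154 matrices:

Strassen's algorithm requires power-of-2 dimensions. Pad 154x154 to 256x256 (next power of 2).

Standard algorithm: 154^3 = 3652264 multiplications
Strassen's algorithm: 7^(log2(256)) = 7^8 = 5764801 multiplications
Difference: 3652264 - 5764801 = -2112537 (Strassen uses MORE here due to padding overhead — for small or just-over-power-of-2 n, padding can outweigh the per-level savings)

Standard: 3652264 multiplications (154^3). Strassen: 5764801 multiplications (7^8, after padding to 256x256). Strassen reduces 8 recursive multiplications to 7 at each level.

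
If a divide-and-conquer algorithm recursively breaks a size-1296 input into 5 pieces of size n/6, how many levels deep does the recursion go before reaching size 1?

For divide and conquer with division factor 6:

Problem sizes at each level:
Level 0: 1296
Level 1: 216
Level 2: 36
Level 3: 6
Level 4: 1

The root is level 0 and the size-1 base case is level 4 (the tree spans levels 0 through 4, i.e. 5 levels counting the root), so the depth is the number of divisions: log_6(1296) = 4

The recursion tree depth is log_6(1296) = 4. At each level, the problem size is divided by 6, so it takes 4 divisions to reduce to a base case of size 1. The algorithm makes 5 recursive calls at each level.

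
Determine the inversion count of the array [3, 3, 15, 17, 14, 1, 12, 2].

Finding inversions in [3, 3, 15, 17, 14, 1, 12, 2]:

(0, 5): arr[0]=3 > arr[5]=1
(0, 7): arr[0]=3 > arr[7]=2
(1, 5): arr[1]=3 > arr[5]=1
(1, 7): arr[1]=3 > arr[7]=2
(2, 4): arr[2]=15 > arr[4]=14
(2, 5): arr[2]=15 > arr[5]=1
(2, 6): arr[2]=15 > arr[6]=12
(2, 7): arr[2]=15 > arr[7]=2
(3, 4): arr[3]=17 > arr[4]=14
(3, 5): arr[3]=17 > arr[5]=1
(3, 6): arr[3]=17 > arr[6]=12
(3, 7): arr[3]=17 > arr[7]=2
(4, 5): arr[4]=14 > arr[5]=1
(4, 6): arr[4]=14 > arr[6]=12
(4, 7): arr[4]=14 > arr[7]=2
(6, 7): arr[6]=12 > arr[7]=2

Total inversions: 16

The array has 16 inversion(s): (0,5), (0,7), (1,5), (1,7), (2,4), (2,5), (2,6), (2,7), (3,4), (3,5), (3,6), (3,7), (4,5), (4,6), (4,7), (6,7). Each pair (i,j) satisfies i < j and arr[i] > arr[j].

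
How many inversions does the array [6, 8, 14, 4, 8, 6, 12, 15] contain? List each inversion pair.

Finding inversions in [6, 8, 14, 4, 8, 6, 12, 15]:

(0, 3): arr[0]=6 > arr[3]=4
(1, 3): arr[1]=8 > arr[3]=4
(1, 5): arr[1]=8 > arr[5]=6
(2, 3): arr[2]=14 > arr[3]=4
(2, 4): arr[2]=14 > arr[4]=8
(2, 5): arr[2]=14 > arr[5]=6
(2, 6): arr[2]=14 > arr[6]=12
(4, 5): arr[4]=8 > arr[5]=6

Total inversions: 8

The array has 8 inversion(s): (0,3), (1,3), (1,5), (2,3), (2,4), (2,5), (2,6), (4,5). Each pair (i,j) satisfies i < j and arr[i] > arr[j].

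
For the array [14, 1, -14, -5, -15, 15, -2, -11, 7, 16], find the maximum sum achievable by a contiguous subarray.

Using Kadane's algorithm on [14, 1, -14, -5, -15, 15, -2, -11, 7, 16]:

Scanning through the array:
Position 1 (value 1): max_ending_here = 15, max_so_far = 15
Position 2 (value -14): max_ending_here = 1, max_so_far = 15
Position 3 (value -5): max_ending_here = -4, max_so_far = 15
Position 4 (value -15): max_ending_here = -15, max_so_far = 15
Position 5 (value 15): max_ending_here = 15, max_so_far = 15
Position 6 (value -2): max_ending_here = 13, max_so_far = 15
Position 7 (value -11): max_ending_here = 2, max_so_far = 15
Position 8 (value 7): max_ending_here = 9, max_so_far = 15
Position 9 (value 16): max_ending_here = 25, max_so_far = 25

Maximum subarray: [15, -2, -11, 7, 16]
Maximum sum: 25

The maximum subarray is [15, -2, -11, 7, 16] with sum 25. This subarray runs from index 5 to index 9.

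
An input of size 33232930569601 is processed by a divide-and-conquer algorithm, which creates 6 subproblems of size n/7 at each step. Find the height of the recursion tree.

For divide and conquer with division factor 7:

Problem sizes at each level:
Level 0: 33232930569601
Level 1: 4747561509943
Level 2: 678223072849
Level 3: 96889010407
Level 4: 13841287201
Level 5: 1977326743
Level 6: 282475249
Level 7: 40353607
Level 8: 5764801
Level 9: 823543
Level 10: 117649
Level 11: 16807
Level 12: 2401
Level 13: 343
Level 14: 49
Level 15: 7
Level 16: 1

The root is level 0 and the size-1 base case is level 16 (the tree spans levels 0 through 16, i.e. 17 levels counting the root), so the depth is the number of divisions: log_7(33232930569601) = 16

The recursion tree depth is log_7(33232930569601) = 16. At each level, the problem size is divided by 7, so it takes 16 divisions to reduce to a base case of size 1. The algorithm makes 6 recursive calls at each level.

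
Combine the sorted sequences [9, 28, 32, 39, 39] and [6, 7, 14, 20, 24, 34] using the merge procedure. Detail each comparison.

Merging process:

Compare 9 vs 6: take 6 from right. Merged: [6]
Compare 9 vs 7: take 7 from right. Merged: [6, 7]
Compare 9 vs 14: take 9 from left. Merged: [6, 7, 9]
Compare 28 vs 14: take 14 from right. Merged: [6, 7, 9, 14]
Compare 28 vs 20: take 20 from right. Merged: [6, 7, 9, 14, 20]
Compare 28 vs 24: take 24 from right. Merged: [6, 7, 9, 14, 20, 24]
Compare 28 vs 34: take 28 from left. Merged: [6, 7, 9, 14, 20, 24, 28]
Compare 32 vs 34: take 32 from left. Merged: [6, 7, 9, 14, 20, 24, 28, 32]
Compare 39 vs 34: take 34 from right. Merged: [6, 7, 9, 14, 20, 24, 28, 32, 34]
Append remaining from left: [39, 39]. Merged: [6, 7, 9, 14, 20, 24, 28, 32, 34, 39, 39]

Final merged array: [6, 7, 9, 14, 20, 24, 28, 32, 34, 39, 39]
Total comparisons: 9

The merged array is [6, 7, 9, 14, 20, 24, 28, 32, 34, 39, 39], requiring 9 comparisons. The merge step runs in O(n) time where n is the total number of elements.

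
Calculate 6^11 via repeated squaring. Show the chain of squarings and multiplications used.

Computing 6^11 by squaring (build up from 6^1; each line after the first costs one multiplication):

6^1 = 6
6^2 = (6^1)^2 = 6^2 = 36
6^4 = (6^2)^2 = 36^2 = 1296
6^5 = 6 * 6^4 = 6 * 1296 = 7776
6^10 = (6^5)^2 = 7776^2 = 60466176
6^11 = 6 * 6^10 = 6 * 60466176 = 362797056

Result: 362797056
Multiplications needed: 5 (5 lines after 6^1)

6^11 = 362797056. Using exponentiation by squaring, this requires 5 multiplications. The key idea: if the exponent is even, square the half-power; if odd, multiply by the base once.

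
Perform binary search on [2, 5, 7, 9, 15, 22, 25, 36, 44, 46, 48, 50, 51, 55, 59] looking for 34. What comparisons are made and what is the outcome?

Binary search for 34 in [2, 5, 7, 9, 15, 22, 25, 36, 44, 46, 48, 50, 51, 55, 59]:

lo=0, hi=14, mid=7, arr[mid]=36 -> 36 > 34, search left half
lo=0, hi=6, mid=3, arr[mid]=9 -> 9 < 34, search right half
lo=4, hi=6, mid=5, arr[mid]=22 -> 22 < 34, search right half
lo=6, hi=6, mid=6, arr[mid]=25 -> 25 < 34, search right half
lo=7 > hi=6, target 34 not found

Binary search determines that 34 is not in the array after 4 comparisons. The search space was exhausted without finding the target.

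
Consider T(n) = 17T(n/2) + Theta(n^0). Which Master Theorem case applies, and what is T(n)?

Master Theorem for T(n) = 17T(n/2) + O(n^0):

a = 17, b = 2, c = 0
log_b(a) = log_2(17) = 4.0875

Case 1: c = 0 < log_2(17) = 4.0875
T(n) = O(n^(log_2 17))

For T(n) = 17T(n/2) + O(n^0): log_2(17) = 4.0875. This is Case 1 of the Master Theorem (c < log_b(a), work dominated by leaves), giving O(n^(log_2 17)).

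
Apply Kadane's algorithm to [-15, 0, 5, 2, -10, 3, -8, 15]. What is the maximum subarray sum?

Using Kadane's algorithm on [-15, 0, 5, 2, -10, 3, -8, 15]:

Scanning through the array:
Position 1 (value 0): max_ending_here = 0, max_so_far = 0
Position 2 (value 5): max_ending_here = 5, max_so_far = 5
Position 3 (value 2): max_ending_here = 7, max_so_far = 7
Position 4 (value -10): max_ending_here = -3, max_so_far = 7
Position 5 (value 3): max_ending_here = 3, max_so_far = 7
Position 6 (value -8): max_ending_here = -5, max_so_far = 7
Position 7 (value 15): max_ending_here = 15, max_so_far = 15

Maximum subarray: [15]
Maximum sum: 15

The maximum subarray is [15] with sum 15. This subarray runs from index 7 to index 7.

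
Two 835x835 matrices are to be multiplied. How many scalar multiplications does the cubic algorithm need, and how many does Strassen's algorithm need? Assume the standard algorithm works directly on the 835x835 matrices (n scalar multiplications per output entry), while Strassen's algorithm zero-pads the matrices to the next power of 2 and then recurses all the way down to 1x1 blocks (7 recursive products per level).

Matrix multiplication for 835x835 matrices:

Strassen's algorithm requires power-of-2 dimensions. Pad 835x835 to 1024x1024 (next power of 2).

Standard algorithm: 835^3 = 582182875 multiplications
Strassen's algorithm: 7^(log2(1024)) = 7^10 = 282475249 multiplications
Savings: 582182875 - 282475249 = 299707626 multiplications

Standard: 582182875 multiplications (835^3). Strassen: 282475249 multiplications (7^10, after padding to 1024x1024). Strassen reduces 8 recursive multiplications to 7 at each level.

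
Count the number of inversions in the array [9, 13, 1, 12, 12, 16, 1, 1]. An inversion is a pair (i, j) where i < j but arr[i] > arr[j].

Finding inversions in [9, 13, 1, 12, 12, 16, 1, 1]:

(0, 2): arr[0]=9 > arr[2]=1
(0, 6): arr[0]=9 > arr[6]=1
(0, 7): arr[0]=9 > arr[7]=1
(1, 2): arr[1]=13 > arr[2]=1
(1, 3): arr[1]=13 > arr[3]=12
(1, 4): arr[1]=13 > arr[4]=12
(1, 6): arr[1]=13 > arr[6]=1
(1, 7): arr[1]=13 > arr[7]=1
(3, 6): arr[3]=12 > arr[6]=1
(3, 7): arr[3]=12 > arr[7]=1
(4, 6): arr[4]=12 > arr[6]=1
(4, 7): arr[4]=12 > arr[7]=1
(5, 6): arr[5]=16 > arr[6]=1
(5, 7): arr[5]=16 > arr[7]=1

Total inversions: 14

The array has 14 inversion(s): (0,2), (0,6), (0,7), (1,2), (1,3), (1,4), (1,6), (1,7), (3,6), (3,7), (4,6), (4,7), (5,6), (5,7). Each pair (i,j) satisfies i < j and arr[i] > arr[j].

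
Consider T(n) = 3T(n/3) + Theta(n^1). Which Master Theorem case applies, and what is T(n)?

Master Theorem for T(n) = 3T(n/3) + O(n^1):

a = 3, b = 3, c = 1
log_b(a) = log_3(3) = 1.0000

Case 2: c = 1 = log_3(3) = 1.0000
T(n) = O(n^1 log n) = O(n log n)

For T(n) = 3T(n/3) + O(n^1): log_3(3) = 1.0000. This is Case 2 of the Master Theorem (c = log_b(a), equal work at all levels), giving O(n log n).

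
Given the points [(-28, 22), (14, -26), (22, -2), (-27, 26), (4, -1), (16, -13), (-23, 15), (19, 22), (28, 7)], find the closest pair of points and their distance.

Computing all pairwise distances among 9 points:

d((-28, 22), (14, -26)) = 63.7809
d((-28, 22), (22, -2)) = 55.4617
d((-28, 22), (-27, 26)) = 4.1231 <-- minimum
d((-28, 22), (4, -1)) = 39.4081
d((-28, 22), (16, -13)) = 56.2228
d((-28, 22), (-23, 15)) = 8.6023
d((-28, 22), (19, 22)) = 47.0
d((-28, 22), (28, 7)) = 57.9741
d((14, -26), (22, -2)) = 25.2982
d((14, -26), (-27, 26)) = 66.2193
d((14, -26), (4, -1)) = 26.9258
d((14, -26), (16, -13)) = 13.1529
d((14, -26), (-23, 15)) = 55.2268
d((14, -26), (19, 22)) = 48.2597
d((14, -26), (28, 7)) = 35.8469
d((22, -2), (-27, 26)) = 56.4358
d((22, -2), (4, -1)) = 18.0278
d((22, -2), (16, -13)) = 12.53
d((22, -2), (-23, 15)) = 48.1041
d((22, -2), (19, 22)) = 24.1868
d((22, -2), (28, 7)) = 10.8167
d((-27, 26), (4, -1)) = 41.1096
d((-27, 26), (16, -13)) = 58.0517
d((-27, 26), (-23, 15)) = 11.7047
d((-27, 26), (19, 22)) = 46.1736
d((-27, 26), (28, 7)) = 58.1893
d((4, -1), (16, -13)) = 16.9706
d((4, -1), (-23, 15)) = 31.3847
d((4, -1), (19, 22)) = 27.4591
d((4, -1), (28, 7)) = 25.2982
d((16, -13), (-23, 15)) = 48.0104
d((16, -13), (19, 22)) = 35.1283
d((16, -13), (28, 7)) = 23.3238
d((-23, 15), (19, 22)) = 42.5793
d((-23, 15), (28, 7)) = 51.6236
d((19, 22), (28, 7)) = 17.4929

Closest pair: (-28, 22) and (-27, 26) with distance 4.1231

The closest pair is (-28, 22) and (-27, 26) with Euclidean distance 4.1231. For 9 points, brute-force pairwise comparison is shown above. For large n, the divide-and-conquer algorithm (sort by x, recurse on halves, check the dividing strip) achieves O(n log n).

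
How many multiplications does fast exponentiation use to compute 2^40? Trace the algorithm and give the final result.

Computing 2^40 by squaring (build up from 2^1; each line after the first costs one multiplication):

2^1 = 2
2^2 = (2^1)^2 = 2^2 = 4
2^4 = (2^2)^2 = 4^2 = 16
2^5 = 2 * 2^4 = 2 * 16 = 32
2^10 = (2^5)^2 = 32^2 = 1024
2^20 = (2^10)^2 = 1024^2 = 1048576
2^40 = (2^20)^2 = 1048576^2 = 1099511627776

Result: 1099511627776
Multiplications needed: 6 (6 lines after 2^1)

2^40 = 1099511627776. Using exponentiation by squaring, this requires 6 multiplications. The key idea: if the exponent is even, square the half-power; if odd, multiply by the base once.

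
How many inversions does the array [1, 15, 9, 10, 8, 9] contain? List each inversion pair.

Finding inversions in [1, 15, 9, 10, 8, 9]:

(1, 2): arr[1]=15 > arr[2]=9
(1, 3): arr[1]=15 > arr[3]=10
(1, 4): arr[1]=15 > arr[4]=8
(1, 5): arr[1]=15 > arr[5]=9
(2, 4): arr[2]=9 > arr[4]=8
(3, 4): arr[3]=10 > arr[4]=8
(3, 5): arr[3]=10 > arr[5]=9

Total inversions: 7

The array has 7 inversion(s): (1,2), (1,3), (1,4), (1,5), (2,4), (3,4), (3,5). Each pair (i,j) satisfies i < j and arr[i] > arr[j].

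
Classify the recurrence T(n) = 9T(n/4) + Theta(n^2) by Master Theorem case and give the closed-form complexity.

Master Theorem for T(n) = 9T(n/4) + O(n^2):

a = 9, b = 4, c = 2
log_b(a) = log_4(9) = 1.5850

Case 3: c = 2 > log_4(9) = 1.5850
T(n) = O(n^2) = O(n^2)

For T(n) = 9T(n/4) + O(n^2): log_4(9) = 1.5850. This is Case 3 of the Master Theorem (c > log_b(a), work dominated by root), giving O(n^2).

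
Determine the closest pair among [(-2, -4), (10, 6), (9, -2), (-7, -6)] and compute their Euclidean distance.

Computing all pairwise distances among 4 points:

d((-2, -4), (10, 6)) = 15.6205
d((-2, -4), (9, -2)) = 11.1803
d((-2, -4), (-7, -6)) = 5.3852 <-- minimum
d((10, 6), (9, -2)) = 8.0623
d((10, 6), (-7, -6)) = 20.8087
d((9, -2), (-7, -6)) = 16.4924

Closest pair: (-2, -4) and (-7, -6) with distance 5.3852

The closest pair is (-2, -4) and (-7, -6) with Euclidean distance 5.3852. For 4 points, brute-force pairwise comparison is shown above. For large n, the divide-and-conquer algorithm (sort by x, recurse on halves, check the dividing strip) achieves O(n log n).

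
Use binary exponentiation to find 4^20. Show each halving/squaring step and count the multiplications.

Computing 4^20 by squaring (build up from 4^1; each line after the first costs one multiplication):

4^1 = 4
4^2 = (4^1)^2 = 4^2 = 16
4^4 = (4^2)^2 = 16^2 = 256
4^5 = 4 * 4^4 = 4 * 256 = 1024
4^10 = (4^5)^2 = 1024^2 = 1048576
4^20 = (4^10)^2 = 1048576^2 = 1099511627776

Result: 1099511627776
Multiplications needed: 5 (5 lines after 4^1)

4^20 = 1099511627776. Using exponentiation by squaring, this requires 5 multiplications. The key idea: if the exponent is even, square the half-power; if odd, multiply by the base once.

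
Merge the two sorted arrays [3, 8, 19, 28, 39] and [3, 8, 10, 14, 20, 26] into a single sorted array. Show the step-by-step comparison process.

Merging process:

Compare 3 vs 3: take 3 from left. Merged: [3]
Compare 8 vs 3: take 3 from right. Merged: [3, 3]
Compare 8 vs 8: take 8 from left. Merged: [3, 3, 8]
Compare 19 vs 8: take 8 from right. Merged: [3, 3, 8, 8]
Compare 19 vs 10: take 10 from right. Merged: [3, 3, 8, 8, 10]
Compare 19 vs 14: take 14 from right. Merged: [3, 3, 8, 8, 10, 14]
Compare 19 vs 20: take 19 from left. Merged: [3, 3, 8, 8, 10, 14, 19]
Compare 28 vs 20: take 20 from right. Merged: [3, 3, 8, 8, 10, 14, 19, 20]
Compare 28 vs 26: take 26 from right. Merged: [3, 3, 8, 8, 10, 14, 19, 20, 26]
Append remaining from left: [28, 39]. Merged: [3, 3, 8, 8, 10, 14, 19, 20, 26, 28, 39]

Final merged array: [3, 3, 8, 8, 10, 14, 19, 20, 26, 28, 39]
Total comparisons: 9

The merged array is [3, 3, 8, 8, 10, 14, 19, 20, 26, 28, 39], requiring 9 comparisons. The merge step runs in O(n) time where n is the total number of elements.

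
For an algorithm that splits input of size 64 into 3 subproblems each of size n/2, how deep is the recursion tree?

For divide and conquer with division factor 2:

Problem sizes at each level:
Level 0: 64
Level 1: 32
Level 2: 16
Level 3: 8
Level 4: 4
Level 5: 2
Level 6: 1

The root is level 0 and the size-1 base case is level 6 (the tree spans levels 0 through 6, i.e. 7 levels counting the root), so the depth is the number of divisions: log_2(64) = 6

The recursion tree depth is log_2(64) = 6. At each level, the problem size is divided by 2, so it takes 6 divisions to reduce to a base case of size 1. The algorithm makes 3 recursive calls at each level.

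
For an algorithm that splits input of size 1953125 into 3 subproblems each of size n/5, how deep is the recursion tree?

For divide and conquer with division factor 5:

Problem sizes at each level:
Level 0: 1953125
Level 1: 390625
Level 2: 78125
Level 3: 15625
Level 4: 3125
Level 5: 625
Level 6: 125
Level 7: 25
Level 8: 5
Level 9: 1

The root is level 0 and the size-1 base case is level 9 (the tree spans levels 0 through 9, i.e. 10 levels counting the root), so the depth is the number of divisions: log_5(1953125) = 9

The recursion tree depth is log_5(1953125) = 9. At each level, the problem size is divided by 5, so it takes 9 divisions to reduce to a base case of size 1. The algorithm makes 3 recursive calls at each level.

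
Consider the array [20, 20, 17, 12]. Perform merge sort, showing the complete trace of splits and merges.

Merge sort trace:

Split: [20, 20, 17, 12] -> [20, 20] and [17, 12]
  Split: [20, 20] -> [20] and [20]
  Merge: [20] + [20] -> [20, 20]
  Split: [17, 12] -> [17] and [12]
  Merge: [17] + [12] -> [12, 17]
Merge: [20, 20] + [12, 17] -> [12, 17, 20, 20]

Final sorted array: [12, 17, 20, 20]

The merge sort proceeds by recursively splitting the array and merging sorted halves.
After all merges, the sorted array is [12, 17, 20, 20].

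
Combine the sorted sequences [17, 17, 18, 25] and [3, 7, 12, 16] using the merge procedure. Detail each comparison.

Merging process:

Compare 17 vs 3: take 3 from right. Merged: [3]
Compare 17 vs 7: take 7 from right. Merged: [3, 7]
Compare 17 vs 12: take 12 from right. Merged: [3, 7, 12]
Compare 17 vs 16: take 16 from right. Merged: [3, 7, 12, 16]
Append remaining from left: [17, 17, 18, 25]. Merged: [3, 7, 12, 16, 17, 17, 18, 25]

Final merged array: [3, 7, 12, 16, 17, 17, 18, 25]
Total comparisons: 4

The merged array is [3, 7, 12, 16, 17, 17, 18, 25], requiring 4 comparisons. The merge step runs in O(n) time where n is the total number of elements.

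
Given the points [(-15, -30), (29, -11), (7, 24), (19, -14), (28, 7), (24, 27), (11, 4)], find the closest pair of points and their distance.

Computing all pairwise distances among 7 points:

d((-15, -30), (29, -11)) = 47.927
d((-15, -30), (7, 24)) = 58.3095
d((-15, -30), (19, -14)) = 37.5766
d((-15, -30), (28, 7)) = 56.7274
d((-15, -30), (24, 27)) = 69.0652
d((-15, -30), (11, 4)) = 42.8019
d((29, -11), (7, 24)) = 41.3401
d((29, -11), (19, -14)) = 10.4403 <-- minimum
d((29, -11), (28, 7)) = 18.0278
d((29, -11), (24, 27)) = 38.3275
d((29, -11), (11, 4)) = 23.4307
d((7, 24), (19, -14)) = 39.8497
d((7, 24), (28, 7)) = 27.0185
d((7, 24), (24, 27)) = 17.2627
d((7, 24), (11, 4)) = 20.3961
d((19, -14), (28, 7)) = 22.8473
d((19, -14), (24, 27)) = 41.3038
d((19, -14), (11, 4)) = 19.6977
d((28, 7), (24, 27)) = 20.3961
d((28, 7), (11, 4)) = 17.2627
d((24, 27), (11, 4)) = 26.4197

Closest pair: (29, -11) and (19, -14) with distance 10.4403

The closest pair is (29, -11) and (19, -14) with Euclidean distance 10.4403. For 7 points, brute-force pairwise comparison is shown above. For large n, the divide-and-conquer algorithm (sort by x, recurse on halves, check the dividing strip) achieves O(n log n).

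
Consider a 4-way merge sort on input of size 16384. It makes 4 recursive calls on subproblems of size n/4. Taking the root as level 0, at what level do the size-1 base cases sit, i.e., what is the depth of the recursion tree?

For divide and conquer with division factor 4:

Problem sizes at each level:
Level 0: 16384
Level 1: 4096
Level 2: 1024
Level 3: 256
Level 4: 64
Level 5: 16
Level 6: 4
Level 7: 1

The root is level 0 and the size-1 base case is level 7 (the tree spans levels 0 through 7, i.e. 8 levels counting the root), so the depth is the number of divisions: log_4(16384) = 7

The recursion tree depth is log_4(16384) = 7. At each level, the problem size is divided by 4, so it takes 7 divisions to reduce to a base case of size 1. The algorithm makes 4 recursive calls at each level.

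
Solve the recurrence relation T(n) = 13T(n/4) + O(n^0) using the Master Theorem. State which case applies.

Master Theorem for T(n) = 13T(n/4) + O(n^0):

a = 13, b = 4, c = 0
log_b(a) = log_4(13) = 1.8502

Case 1: c = 0 < log_4(13) = 1.8502
T(n) = O(n^(log_4 13))

For T(n) = 13T(n/4) + O(n^0): log_4(13) = 1.8502. This is Case 1 of the Master Theorem (c < log_b(a), work dominated by leaves), giving O(n^(log_4 13)).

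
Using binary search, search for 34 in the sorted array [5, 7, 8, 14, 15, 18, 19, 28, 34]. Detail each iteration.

Binary search for 34 in [5, 7, 8, 14, 15, 18, 19, 28, 34]:

lo=0, hi=8, mid=4, arr[mid]=15 -> 15 < 34, search right half
lo=5, hi=8, mid=6, arr[mid]=19 -> 19 < 34, search right half
lo=7, hi=8, mid=7, arr[mid]=28 -> 28 < 34, search right half
lo=8, hi=8, mid=8, arr[mid]=34 -> Found target at index 8!

Binary search finds 34 at index 8 after 4 comparisons. The search repeatedly halves the search space by comparing with the middle element.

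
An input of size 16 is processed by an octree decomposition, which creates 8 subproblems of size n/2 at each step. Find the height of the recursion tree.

For divide and conquer with division factor 2:

Problem sizes at each level:
Level 0: 16
Level 1: 8
Level 2: 4
Level 3: 2
Level 4: 1

The root is level 0 and the size-1 base case is level 4 (the tree spans levels 0 through 4, i.e. 5 levels counting the root), so the depth is the number of divisions: log_2(16) = 4

The recursion tree depth is log_2(16) = 4. At each level, the problem size is divided by 2, so it takes 4 divisions to reduce to a base case of size 1. The algorithm makes 8 recursive calls at each level.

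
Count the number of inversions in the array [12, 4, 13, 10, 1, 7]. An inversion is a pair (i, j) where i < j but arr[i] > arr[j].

Finding inversions in [12, 4, 13, 10, 1, 7]:

(0, 1): arr[0]=12 > arr[1]=4
(0, 3): arr[0]=12 > arr[3]=10
(0, 4): arr[0]=12 > arr[4]=1
(0, 5): arr[0]=12 > arr[5]=7
(1, 4): arr[1]=4 > arr[4]=1
(2, 3): arr[2]=13 > arr[3]=10
(2, 4): arr[2]=13 > arr[4]=1
(2, 5): arr[2]=13 > arr[5]=7
(3, 4): arr[3]=10 > arr[4]=1
(3, 5): arr[3]=10 > arr[5]=7

Total inversions: 10

The array has 10 inversion(s): (0,1), (0,3), (0,4), (0,5), (1,4), (2,3), (2,4), (2,5), (3,4), (3,5). Each pair (i,j) satisfies i < j and arr[i] > arr[j].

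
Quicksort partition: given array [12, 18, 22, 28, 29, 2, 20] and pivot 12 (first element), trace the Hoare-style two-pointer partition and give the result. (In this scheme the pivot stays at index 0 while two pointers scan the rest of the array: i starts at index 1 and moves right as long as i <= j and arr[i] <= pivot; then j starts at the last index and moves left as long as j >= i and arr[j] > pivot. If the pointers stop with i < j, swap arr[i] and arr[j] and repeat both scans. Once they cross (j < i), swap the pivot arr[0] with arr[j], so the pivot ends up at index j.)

Hoare-style two-pointer partition with pivot = 12:

Initial array: [12, 18, 22, 28, 29, 2, 20]

Pointers start at i = 1, j = 6.
i stops at index 1 (arr[1]=18 > 12), j stops at index 5 (arr[5]=2 <= 12): swap arr[1] and arr[5], array becomes [12, 2, 22, 28, 29, 18, 20]
i ends at 2, j ends at 1: the pointers have crossed (j < i), so scanning stops.

Swap pivot arr[0] with arr[1] to place pivot at position 1: [2, 12, 22, 28, 29, 18, 20]
Pivot position: 1

After partitioning with pivot 12, the array becomes [2, 12, 22, 28, 29, 18, 20]. The pivot is placed at index 1. All elements to the left of the pivot are <= 12, and all elements to the right are > 12.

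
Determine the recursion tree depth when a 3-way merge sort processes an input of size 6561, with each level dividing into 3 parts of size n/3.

For divide and conquer with division factor 3:

Problem sizes at each level:
Level 0: 6561
Level 1: 2187
Level 2: 729
Level 3: 243
Level 4: 81
Level 5: 27
Level 6: 9
Level 7: 3
Level 8: 1

The root is level 0 and the size-1 base case is level 8 (the tree spans levels 0 through 8, i.e. 9 levels counting the root), so the depth is the number of divisions: log_3(6561) = 8

The recursion tree depth is log_3(6561) = 8. At each level, the problem size is divided by 3, so it takes 8 divisions to reduce to a base case of size 1. The algorithm makes 3 recursive calls at each level.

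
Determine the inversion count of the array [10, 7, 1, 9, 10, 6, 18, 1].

Finding inversions in [10, 7, 1, 9, 10, 6, 18, 1]:

(0, 1): arr[0]=10 > arr[1]=7
(0, 2): arr[0]=10 > arr[2]=1
(0, 3): arr[0]=10 > arr[3]=9
(0, 5): arr[0]=10 > arr[5]=6
(0, 7): arr[0]=10 > arr[7]=1
(1, 2): arr[1]=7 > arr[2]=1
(1, 5): arr[1]=7 > arr[5]=6
(1, 7): arr[1]=7 > arr[7]=1
(3, 5): arr[3]=9 > arr[5]=6
(3, 7): arr[3]=9 > arr[7]=1
(4, 5): arr[4]=10 > arr[5]=6
(4, 7): arr[4]=10 > arr[7]=1
(5, 7): arr[5]=6 > arr[7]=1
(6, 7): arr[6]=18 > arr[7]=1

Total inversions: 14

The array has 14 inversion(s): (0,1), (0,2), (0,3), (0,5), (0,7), (1,2), (1,5), (1,7), (3,5), (3,7), (4,5), (4,7), (5,7), (6,7). Each pair (i,j) satisfies i < j and arr[i] > arr[j].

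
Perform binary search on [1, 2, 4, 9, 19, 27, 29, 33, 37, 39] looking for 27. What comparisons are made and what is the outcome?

Binary search for 27 in [1, 2, 4, 9, 19, 27, 29, 33, 37, 39]:

lo=0, hi=9, mid=4, arr[mid]=19 -> 19 < 27, search right half
lo=5, hi=9, mid=7, arr[mid]=33 -> 33 > 27, search left half
lo=5, hi=6, mid=5, arr[mid]=27 -> Found target at index 5!

Binary search finds 27 at index 5 after 3 comparisons. The search repeatedly halves the search space by comparing with the middle element.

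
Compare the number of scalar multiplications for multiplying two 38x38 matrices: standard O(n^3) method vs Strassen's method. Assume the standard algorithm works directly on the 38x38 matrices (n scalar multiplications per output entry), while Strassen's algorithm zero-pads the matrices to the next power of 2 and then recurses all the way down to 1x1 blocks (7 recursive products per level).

Matrix multiplication for 38x38 matrices:

Strassen's algorithm requires power-of-2 dimensions. Pad 38x38 to 64x64 (next power of 2).

Standard algorithm: 38^3 = 54872 multiplications
Strassen's algorithm: 7^(log2(64)) = 7^6 = 117649 multiplications
Difference: 54872 - 117649 = -62777 (Strassen uses MORE here due to padding overhead — for small or just-over-power-of-2 n, padding can outweigh the per-level savings)

Standard: 54872 multiplications (38^3). Strassen: 117649 multiplications (7^6, after padding to 64x64). Strassen reduces 8 recursive multiplications to 7 at each level.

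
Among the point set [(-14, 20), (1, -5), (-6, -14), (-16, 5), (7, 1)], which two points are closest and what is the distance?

Computing all pairwise distances among 5 points:

d((-14, 20), (1, -5)) = 29.1548
d((-14, 20), (-6, -14)) = 34.9285
d((-14, 20), (-16, 5)) = 15.1327
d((-14, 20), (7, 1)) = 28.3196
d((1, -5), (-6, -14)) = 11.4018
d((1, -5), (-16, 5)) = 19.7231
d((1, -5), (7, 1)) = 8.4853 <-- minimum
d((-6, -14), (-16, 5)) = 21.4709
d((-6, -14), (7, 1)) = 19.8494
d((-16, 5), (7, 1)) = 23.3452

Closest pair: (1, -5) and (7, 1) with distance 8.4853

The closest pair is (1, -5) and (7, 1) with Euclidean distance 8.4853. For 5 points, brute-force pairwise comparison is shown above. For large n, the divide-and-conquer algorithm (sort by x, recurse on halves, check the dividing strip) achieves O(n log n).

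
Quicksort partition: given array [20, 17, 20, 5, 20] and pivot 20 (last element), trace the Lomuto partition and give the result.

Lomuto partition with pivot = 20:

Initial array: [20, 17, 20, 5, 20]

arr[0]=20 <= 20: swap with position 0, array becomes [20, 17, 20, 5, 20]
arr[1]=17 <= 20: swap with position 1, array becomes [20, 17, 20, 5, 20]
arr[2]=20 <= 20: swap with position 2, array becomes [20, 17, 20, 5, 20]
arr[3]=5 <= 20: swap with position 3, array becomes [20, 17, 20, 5, 20]

Place pivot at position 4: [20, 17, 20, 5, 20]
Pivot position: 4

After partitioning with pivot 20, the array becomes [20, 17, 20, 5, 20]. The pivot is placed at index 4. All elements to the left of the pivot are <= 20, and all elements to the right are > 20.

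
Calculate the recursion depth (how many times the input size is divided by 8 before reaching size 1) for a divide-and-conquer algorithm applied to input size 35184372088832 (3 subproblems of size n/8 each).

For divide and conquer with division factor 8:

Problem sizes at each level:
Level 0: 35184372088832
Level 1: 4398046511104
Level 2: 549755813888
Level 3: 68719476736
Level 4: 8589934592
Level 5: 1073741824
Level 6: 134217728
Level 7: 16777216
Level 8: 2097152
Level 9: 262144
Level 10: 32768
Level 11: 4096
Level 12: 512
Level 13: 64
Level 14: 8
Level 15: 1

The root is level 0 and the size-1 base case is level 15 (the tree spans levels 0 through 15, i.e. 16 levels counting the root), so the depth is the number of divisions: log_8(35184372088832) = 15

The recursion tree depth is log_8(35184372088832) = 15. At each level, the problem size is divided by 8, so it takes 15 divisions to reduce to a base case of size 1. The algorithm makes 3 recursive calls at each level.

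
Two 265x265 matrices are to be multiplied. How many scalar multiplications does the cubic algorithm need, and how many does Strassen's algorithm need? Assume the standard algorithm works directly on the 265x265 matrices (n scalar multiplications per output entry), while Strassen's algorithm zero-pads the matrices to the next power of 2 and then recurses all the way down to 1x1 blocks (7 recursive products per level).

Matrix multiplication for 265x265 matrices:

Strassen's algorithm requires power-of-2 dimensions. Pad 265x265 to 512x512 (next power of 2).

Standard algorithm: 265^3 = 18609625 multiplications
Strassen's algorithm: 7^(log2(512)) = 7^9 = 40353607 multiplications
Difference: 18609625 - 40353607 = -21743982 (Strassen uses MORE here due to padding overhead — for small or just-over-power-of-2 n, padding can outweigh the per-level savings)

Standard: 18609625 multiplications (265^3). Strassen: 40353607 multiplications (7^9, after padding to 512x512). Strassen reduces 8 recursive multiplications to 7 at each level.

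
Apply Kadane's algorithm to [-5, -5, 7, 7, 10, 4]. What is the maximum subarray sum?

Using Kadane's algorithm on [-5, -5, 7, 7, 10, 4]:

Scanning through the array:
Position 1 (value -5): max_ending_here = -5, max_so_far = -5
Position 2 (value 7): max_ending_here = 7, max_so_far = 7
Position 3 (value 7): max_ending_here = 14, max_so_far = 14
Position 4 (value 10): max_ending_here = 24, max_so_far = 24
Position 5 (value 4): max_ending_here = 28, max_so_far = 28

Maximum subarray: [7, 7, 10, 4]
Maximum sum: 28

The maximum subarray is [7, 7, 10, 4] with sum 28. This subarray runs from index 2 to index 5.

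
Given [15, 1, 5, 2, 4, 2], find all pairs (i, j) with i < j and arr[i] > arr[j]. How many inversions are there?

Finding inversions in [15, 1, 5, 2, 4, 2]:

(0, 1): arr[0]=15 > arr[1]=1
(0, 2): arr[0]=15 > arr[2]=5
(0, 3): arr[0]=15 > arr[3]=2
(0, 4): arr[0]=15 > arr[4]=4
(0, 5): arr[0]=15 > arr[5]=2
(2, 3): arr[2]=5 > arr[3]=2
(2, 4): arr[2]=5 > arr[4]=4
(2, 5): arr[2]=5 > arr[5]=2
(4, 5): arr[4]=4 > arr[5]=2

Total inversions: 9

The array has 9 inversion(s): (0,1), (0,2), (0,3), (0,4), (0,5), (2,3), (2,4), (2,5), (4,5). Each pair (i,j) satisfies i < j and arr[i] > arr[j].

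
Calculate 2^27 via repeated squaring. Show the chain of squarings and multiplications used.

Computing 2^27 by squaring (build up from 2^1; each line after the first costs one multiplication):

2^1 = 2
2^2 = (2^1)^2 = 2^2 = 4
2^3 = 2 * 2^2 = 2 * 4 = 8
2^6 = (2^3)^2 = 8^2 = 64
2^12 = (2^6)^2 = 64^2 = 4096
2^13 = 2 * 2^12 = 2 * 4096 = 8192
2^26 = (2^13)^2 = 8192^2 = 67108864
2^27 = 2 * 2^26 = 2 * 67108864 = 134217728

Result: 134217728
Multiplications needed: 7 (7 lines after 2^1)

2^27 = 134217728. Using exponentiation by squaring, this requires 7 multiplications. The key idea: if the exponent is even, square the half-power; if odd, multiply by the base once.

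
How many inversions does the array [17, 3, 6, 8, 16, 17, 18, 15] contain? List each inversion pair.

Finding inversions in [17, 3, 6, 8, 16, 17, 18, 15]:

(0, 1): arr[0]=17 > arr[1]=3
(0, 2): arr[0]=17 > arr[2]=6
(0, 3): arr[0]=17 > arr[3]=8
(0, 4): arr[0]=17 > arr[4]=16
(0, 7): arr[0]=17 > arr[7]=15
(4, 7): arr[4]=16 > arr[7]=15
(5, 7): arr[5]=17 > arr[7]=15
(6, 7): arr[6]=18 > arr[7]=15

Total inversions: 8

The array has 8 inversion(s): (0,1), (0,2), (0,3), (0,4), (0,7), (4,7), (5,7), (6,7). Each pair (i,j) satisfies i < j and arr[i] > arr[j].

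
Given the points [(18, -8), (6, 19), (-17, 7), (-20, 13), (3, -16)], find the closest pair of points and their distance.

Computing all pairwise distances among 5 points:

d((18, -8), (6, 19)) = 29.5466
d((18, -8), (-17, 7)) = 38.0789
d((18, -8), (-20, 13)) = 43.4166
d((18, -8), (3, -16)) = 17.0
d((6, 19), (-17, 7)) = 25.9422
d((6, 19), (-20, 13)) = 26.6833
d((6, 19), (3, -16)) = 35.1283
d((-17, 7), (-20, 13)) = 6.7082 <-- minimum
d((-17, 7), (3, -16)) = 30.4795
d((-20, 13), (3, -16)) = 37.0135

Closest pair: (-17, 7) and (-20, 13) with distance 6.7082

The closest pair is (-17, 7) and (-20, 13) with Euclidean distance 6.7082. For 5 points, brute-force pairwise comparison is shown above. For large n, the divide-and-conquer algorithm (sort by x, recurse on halves, check the dividing strip) achieves O(n log n).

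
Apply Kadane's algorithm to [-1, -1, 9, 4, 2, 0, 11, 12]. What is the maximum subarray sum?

Using Kadane's algorithm on [-1, -1, 9, 4, 2, 0, 11, 12]:

Scanning through the array:
Position 1 (value -1): max_ending_here = -1, max_so_far = -1
Position 2 (value 9): max_ending_here = 9, max_so_far = 9
Position 3 (value 4): max_ending_here = 13, max_so_far = 13
Position 4 (value 2): max_ending_here = 15, max_so_far = 15
Position 5 (value 0): max_ending_here = 15, max_so_far = 15
Position 6 (value 11): max_ending_here = 26, max_so_far = 26
Position 7 (value 12): max_ending_here = 38, max_so_far = 38

Maximum subarray: [9, 4, 2, 0, 11, 12]
Maximum sum: 38

The maximum subarray is [9, 4, 2, 0, 11, 12] with sum 38. This subarray runs from index 2 to index 7.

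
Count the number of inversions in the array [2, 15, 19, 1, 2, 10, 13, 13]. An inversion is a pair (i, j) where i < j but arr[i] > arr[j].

Finding inversions in [2, 15, 19, 1, 2, 10, 13, 13]:

(0, 3): arr[0]=2 > arr[3]=1
(1, 3): arr[1]=15 > arr[3]=1
(1, 4): arr[1]=15 > arr[4]=2
(1, 5): arr[1]=15 > arr[5]=10
(1, 6): arr[1]=15 > arr[6]=13
(1, 7): arr[1]=15 > arr[7]=13
(2, 3): arr[2]=19 > arr[3]=1
(2, 4): arr[2]=19 > arr[4]=2
(2, 5): arr[2]=19 > arr[5]=10
(2, 6): arr[2]=19 > arr[6]=13
(2, 7): arr[2]=19 > arr[7]=13

Total inversions: 11

The array has 11 inversion(s): (0,3), (1,3), (1,4), (1,5), (1,6), (1,7), (2,3), (2,4), (2,5), (2,6), (2,7). Each pair (i,j) satisfies i < j and arr[i] > arr[j].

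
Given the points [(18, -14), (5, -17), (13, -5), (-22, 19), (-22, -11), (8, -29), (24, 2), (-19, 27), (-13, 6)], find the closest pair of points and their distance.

Computing all pairwise distances among 9 points:

d((18, -14), (5, -17)) = 13.3417
d((18, -14), (13, -5)) = 10.2956
d((18, -14), (-22, 19)) = 51.8556
d((18, -14), (-22, -11)) = 40.1123
d((18, -14), (8, -29)) = 18.0278
d((18, -14), (24, 2)) = 17.088
d((18, -14), (-19, 27)) = 55.2268
d((18, -14), (-13, 6)) = 36.8917
d((5, -17), (13, -5)) = 14.4222
d((5, -17), (-22, 19)) = 45.0
d((5, -17), (-22, -11)) = 27.6586
d((5, -17), (8, -29)) = 12.3693
d((5, -17), (24, 2)) = 26.8701
d((5, -17), (-19, 27)) = 50.1199
d((5, -17), (-13, 6)) = 29.2062
d((13, -5), (-22, 19)) = 42.4382
d((13, -5), (-22, -11)) = 35.5106
d((13, -5), (8, -29)) = 24.5153
d((13, -5), (24, 2)) = 13.0384
d((13, -5), (-19, 27)) = 45.2548
d((13, -5), (-13, 6)) = 28.2312
d((-22, 19), (-22, -11)) = 30.0
d((-22, 19), (8, -29)) = 56.6039
d((-22, 19), (24, 2)) = 49.0408
d((-22, 19), (-19, 27)) = 8.544 <-- minimum
d((-22, 19), (-13, 6)) = 15.8114
d((-22, -11), (8, -29)) = 34.9857
d((-22, -11), (24, 2)) = 47.8017
d((-22, -11), (-19, 27)) = 38.1182
d((-22, -11), (-13, 6)) = 19.2354
d((8, -29), (24, 2)) = 34.8855
d((8, -29), (-19, 27)) = 62.1691
d((8, -29), (-13, 6)) = 40.8167
d((24, 2), (-19, 27)) = 49.7393
d((24, 2), (-13, 6)) = 37.2156
d((-19, 27), (-13, 6)) = 21.8403

Closest pair: (-22, 19) and (-19, 27) with distance 8.544

The closest pair is (-22, 19) and (-19, 27) with Euclidean distance 8.544. For 9 points, brute-force pairwise comparison is shown above. For large n, the divide-and-conquer algorithm (sort by x, recurse on halves, check the dividing strip) achieves O(n log n).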